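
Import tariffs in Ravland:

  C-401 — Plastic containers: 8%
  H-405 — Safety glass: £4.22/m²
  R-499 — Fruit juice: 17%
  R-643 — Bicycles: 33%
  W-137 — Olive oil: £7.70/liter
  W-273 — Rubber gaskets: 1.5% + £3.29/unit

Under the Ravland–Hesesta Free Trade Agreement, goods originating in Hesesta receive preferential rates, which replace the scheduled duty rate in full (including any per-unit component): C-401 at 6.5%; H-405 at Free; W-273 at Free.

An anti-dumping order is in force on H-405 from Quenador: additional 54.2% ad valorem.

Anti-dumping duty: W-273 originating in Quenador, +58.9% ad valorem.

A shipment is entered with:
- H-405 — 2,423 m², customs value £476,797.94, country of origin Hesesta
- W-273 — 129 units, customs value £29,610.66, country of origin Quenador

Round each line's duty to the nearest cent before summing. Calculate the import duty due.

Line 1 (H-405, Hesesta, 2,423 m², £476,797.94):
Base rate for H-405 is £4.22/m².
Origin Hesesta qualifies under the Ravland–Hesesta agreement and H-405 is covered: preferential rate Free applies instead.
The additional-duty order on H-405 targets Quenador, not Hesesta; it does not apply.
Duty = £476,797.94 × 0% = £0.00.
Line 2 (W-273, Quenador, 129 units, £29,610.66):
Base rate for W-273 is 1.5% + £3.29/unit.
W-273 has an FTA preferential rate, but origin Quenador is not Hesesta; base rate stands.
Additional duty on W-273 from Quenador: +58.9%. Applied ad valorem rate: 1.5% + 58.9% = 60.4%.
Duty = £29,610.66 × 60.4% + 129 × £3.29 = £18,309.25.
Total = £0.00 + £18,309.25 = £18,309.25.

£18,309.25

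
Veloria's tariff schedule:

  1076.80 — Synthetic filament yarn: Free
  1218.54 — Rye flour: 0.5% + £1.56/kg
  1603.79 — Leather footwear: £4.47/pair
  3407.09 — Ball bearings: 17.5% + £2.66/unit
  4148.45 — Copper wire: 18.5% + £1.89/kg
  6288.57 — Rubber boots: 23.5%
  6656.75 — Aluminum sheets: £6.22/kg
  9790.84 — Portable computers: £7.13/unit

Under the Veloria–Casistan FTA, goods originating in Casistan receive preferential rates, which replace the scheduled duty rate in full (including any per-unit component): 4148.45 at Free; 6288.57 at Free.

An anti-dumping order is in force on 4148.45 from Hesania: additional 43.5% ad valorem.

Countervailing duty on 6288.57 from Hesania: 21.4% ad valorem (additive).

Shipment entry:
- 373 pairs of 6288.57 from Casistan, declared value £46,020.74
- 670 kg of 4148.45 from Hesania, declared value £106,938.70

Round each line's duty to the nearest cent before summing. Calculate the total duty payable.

Line 1 (6288.57, Casistan, 373 pairs, £46,020.74):
Base rate for 6288.57 is 23.5%.
Origin Casistan qualifies under the Veloria–Casistan agreement and 6288.57 is covered: preferential rate Free applies instead.
The additional-duty order on 6288.57 targets Hesania, not Casistan; it does not apply.
Duty = £46,020.74 × 0% = £0.00.
Line 2 (4148.45, Hesania, 670 kg, £106,938.70):
Base rate for 4148.45 is 18.5% + £1.89/kg.
4148.45 has an FTA preferential rate, but origin Hesania is not Casistan; base rate stands.
Additional duty on 4148.45 from Hesania: +43.5%. Applied ad valorem rate: 18.5% + 43.5% = 62%.
Duty = £106,938.70 × 62% + 670 × £1.89 = £67,568.29.
Total = £0.00 + £67,568.29 = £67,568.29.

£67,568.29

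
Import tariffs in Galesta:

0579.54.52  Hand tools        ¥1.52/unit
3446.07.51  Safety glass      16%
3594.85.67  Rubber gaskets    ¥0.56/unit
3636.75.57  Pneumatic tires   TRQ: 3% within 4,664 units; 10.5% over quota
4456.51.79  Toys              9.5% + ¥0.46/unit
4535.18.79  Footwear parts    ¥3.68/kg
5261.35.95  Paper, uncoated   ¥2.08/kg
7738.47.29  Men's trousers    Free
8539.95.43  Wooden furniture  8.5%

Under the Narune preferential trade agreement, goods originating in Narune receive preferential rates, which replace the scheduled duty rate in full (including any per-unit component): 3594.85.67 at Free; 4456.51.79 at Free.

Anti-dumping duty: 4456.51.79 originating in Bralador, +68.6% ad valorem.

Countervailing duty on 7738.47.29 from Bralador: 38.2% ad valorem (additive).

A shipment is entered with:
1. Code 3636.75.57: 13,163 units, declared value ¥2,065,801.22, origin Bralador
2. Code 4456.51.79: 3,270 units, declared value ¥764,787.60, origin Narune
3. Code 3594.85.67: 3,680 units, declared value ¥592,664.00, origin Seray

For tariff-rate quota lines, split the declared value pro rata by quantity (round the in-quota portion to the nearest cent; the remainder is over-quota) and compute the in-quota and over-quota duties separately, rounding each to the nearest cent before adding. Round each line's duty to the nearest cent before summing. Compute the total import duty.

¥164,072.31

Line 1 (3636.75.57, Bralador, 13,163 units, ¥2,065,801.22):
Code 3636.75.57 is under a tariff-rate quota (threshold 4,664 units). In-quota: 4,664 units at 3%; over-quota: 8,499 units at 10.5%.
Pro-rata value split: in-quota = ¥2,065,801.22 × 4,664/13,163 = ¥731,968.16; over-quota = ¥2,065,801.22 − ¥731,968.16 = ¥1,333,833.06.
In-quota duty = ¥731,968.16 × 3% = ¥21,959.04. Over-quota duty = ¥1,333,833.06 × 10.5% = ¥140,052.47.
Line duty = ¥21,959.04 + ¥140,052.47 = ¥162,011.51.
Line 2 (4456.51.79, Narune, 3,270 units, ¥764,787.60):
Base rate for 4456.51.79 is 9.5% + ¥0.46/unit.
Origin Narune qualifies under the Galesta–Narune agreement and 4456.51.79 is covered: preferential rate Free applies instead.
The additional-duty order on 4456.51.79 targets Bralador, not Narune; it does not apply.
Duty = ¥764,787.60 × 0% = ¥0.00.
Line 3 (3594.85.67, Seray, 3,680 units, ¥592,664.00):
Base rate for 3594.85.67 is ¥0.56/unit.
3594.85.67 has an FTA preferential rate, but origin Seray is not Narune; base rate stands.
Duty = 3,680 × ¥0.56 = ¥2,060.80.
Total = ¥162,011.51 + ¥0.00 + ¥2,060.80 = ¥164,072.31.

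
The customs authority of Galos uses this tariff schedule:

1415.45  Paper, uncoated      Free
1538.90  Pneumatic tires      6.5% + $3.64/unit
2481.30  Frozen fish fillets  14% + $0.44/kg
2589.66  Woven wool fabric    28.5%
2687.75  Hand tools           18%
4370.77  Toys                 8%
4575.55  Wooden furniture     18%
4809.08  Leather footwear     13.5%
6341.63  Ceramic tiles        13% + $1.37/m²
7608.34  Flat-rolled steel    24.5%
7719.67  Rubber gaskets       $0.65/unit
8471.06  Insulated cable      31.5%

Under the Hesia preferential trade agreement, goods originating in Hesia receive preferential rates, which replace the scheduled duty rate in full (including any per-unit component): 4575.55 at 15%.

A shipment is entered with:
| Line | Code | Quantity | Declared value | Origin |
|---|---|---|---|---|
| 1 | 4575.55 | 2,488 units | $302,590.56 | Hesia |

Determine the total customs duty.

$45,388.58

Line 1 (4575.55, Hesia, 2,488 units, $302,590.56):
Base rate for 4575.55 is 18%.
Origin Hesia qualifies under the Galos–Hesia agreement and 4575.55 is covered: preferential rate 15% applies instead.
Duty = $302,590.56 × 15% = $45,388.58.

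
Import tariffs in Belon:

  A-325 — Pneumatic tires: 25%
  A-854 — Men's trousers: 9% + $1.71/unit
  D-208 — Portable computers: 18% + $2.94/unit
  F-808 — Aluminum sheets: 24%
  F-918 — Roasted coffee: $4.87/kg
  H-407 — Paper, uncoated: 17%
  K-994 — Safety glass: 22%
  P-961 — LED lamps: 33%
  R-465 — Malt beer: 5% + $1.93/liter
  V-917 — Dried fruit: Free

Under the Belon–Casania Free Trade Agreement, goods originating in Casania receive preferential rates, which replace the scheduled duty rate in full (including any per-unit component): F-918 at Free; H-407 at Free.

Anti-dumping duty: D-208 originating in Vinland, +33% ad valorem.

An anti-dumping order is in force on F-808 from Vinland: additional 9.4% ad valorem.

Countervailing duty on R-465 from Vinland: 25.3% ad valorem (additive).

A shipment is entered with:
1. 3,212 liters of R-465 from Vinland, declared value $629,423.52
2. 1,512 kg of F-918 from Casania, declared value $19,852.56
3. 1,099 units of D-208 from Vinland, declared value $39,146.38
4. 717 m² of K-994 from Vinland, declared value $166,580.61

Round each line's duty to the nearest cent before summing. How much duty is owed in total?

Line 1 (R-465, Vinland, 3,212 liters, $629,423.52):
Base rate for R-465 is 5% + $1.93/liter.
Additional duty on R-465 from Vinland: +25.3%. Applied ad valorem rate: 5% + 25.3% = 30.3%.
Duty = $629,423.52 × 30.3% + 3,212 × $1.93 = $196,914.49.
Line 2 (F-918, Casania, 1,512 kg, $19,852.56):
Base rate for F-918 is $4.87/kg.
Origin Casania qualifies under the Belon–Casania agreement and F-918 is covered: preferential rate Free applies instead.
Duty = $19,852.56 × 0% = $0.00.
Line 3 (D-208, Vinland, 1,099 units, $39,146.38):
Base rate for D-208 is 18% + $2.94/unit.
Additional duty on D-208 from Vinland: +33%. Applied ad valorem rate: 18% + 33% = 51%.
Duty = $39,146.38 × 51% + 1,099 × $2.94 = $23,195.71.
Line 4 (K-994, Vinland, 717 m², $166,580.61):
Base rate for K-994 is 22%.
Duty = $166,580.61 × 22% = $36,647.73.
Total = $196,914.49 + $0.00 + $23,195.71 + $36,647.73 = $256,757.93.

$256,757.93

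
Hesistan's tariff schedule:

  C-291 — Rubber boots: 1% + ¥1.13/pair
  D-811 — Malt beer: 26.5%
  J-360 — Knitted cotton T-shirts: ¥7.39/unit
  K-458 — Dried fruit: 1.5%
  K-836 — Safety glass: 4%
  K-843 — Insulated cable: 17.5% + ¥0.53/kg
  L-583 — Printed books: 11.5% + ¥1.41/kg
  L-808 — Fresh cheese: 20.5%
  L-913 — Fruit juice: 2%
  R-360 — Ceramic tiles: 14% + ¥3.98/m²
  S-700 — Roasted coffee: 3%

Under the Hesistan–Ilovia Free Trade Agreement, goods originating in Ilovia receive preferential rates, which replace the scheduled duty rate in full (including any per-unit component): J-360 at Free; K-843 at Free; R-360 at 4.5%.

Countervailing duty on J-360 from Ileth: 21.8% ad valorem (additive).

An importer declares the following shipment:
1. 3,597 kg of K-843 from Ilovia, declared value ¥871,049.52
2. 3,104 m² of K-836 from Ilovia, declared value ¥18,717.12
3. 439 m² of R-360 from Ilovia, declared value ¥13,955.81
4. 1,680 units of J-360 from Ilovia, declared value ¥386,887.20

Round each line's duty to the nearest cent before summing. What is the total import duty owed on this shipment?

Line 1 (K-843, Ilovia, 3,597 kg, ¥871,049.52):
Base rate for K-843 is 17.5% + ¥0.53/kg.
Origin Ilovia qualifies under the Hesistan–Ilovia agreement and K-843 is covered: preferential rate Free applies instead.
Duty = ¥871,049.52 × 0% = ¥0.00.
Line 2 (K-836, Ilovia, 3,104 m², ¥18,717.12):
Base rate for K-836 is 4%.
Origin Ilovia is the FTA partner but K-836 is not on the preference list; base rate stands.
Duty = ¥18,717.12 × 4% = ¥748.68.
Line 3 (R-360, Ilovia, 439 m², ¥13,955.81):
Base rate for R-360 is 14% + ¥3.98/m².
Origin Ilovia qualifies under the Hesistan–Ilovia agreement and R-360 is covered: preferential rate 4.5% applies instead.
Duty = ¥13,955.81 × 4.5% = ¥628.01.
Line 4 (J-360, Ilovia, 1,680 units, ¥386,887.20):
Base rate for J-360 is ¥7.39/unit.
Origin Ilovia qualifies under the Hesistan–Ilovia agreement and J-360 is covered: preferential rate Free applies instead.
The additional-duty order on J-360 targets Ileth, not Ilovia; it does not apply.
Duty = ¥386,887.20 × 0% = ¥0.00.
Total = ¥0.00 + ¥748.68 + ¥628.01 + ¥0.00 = ¥1,376.69.

¥1,376.69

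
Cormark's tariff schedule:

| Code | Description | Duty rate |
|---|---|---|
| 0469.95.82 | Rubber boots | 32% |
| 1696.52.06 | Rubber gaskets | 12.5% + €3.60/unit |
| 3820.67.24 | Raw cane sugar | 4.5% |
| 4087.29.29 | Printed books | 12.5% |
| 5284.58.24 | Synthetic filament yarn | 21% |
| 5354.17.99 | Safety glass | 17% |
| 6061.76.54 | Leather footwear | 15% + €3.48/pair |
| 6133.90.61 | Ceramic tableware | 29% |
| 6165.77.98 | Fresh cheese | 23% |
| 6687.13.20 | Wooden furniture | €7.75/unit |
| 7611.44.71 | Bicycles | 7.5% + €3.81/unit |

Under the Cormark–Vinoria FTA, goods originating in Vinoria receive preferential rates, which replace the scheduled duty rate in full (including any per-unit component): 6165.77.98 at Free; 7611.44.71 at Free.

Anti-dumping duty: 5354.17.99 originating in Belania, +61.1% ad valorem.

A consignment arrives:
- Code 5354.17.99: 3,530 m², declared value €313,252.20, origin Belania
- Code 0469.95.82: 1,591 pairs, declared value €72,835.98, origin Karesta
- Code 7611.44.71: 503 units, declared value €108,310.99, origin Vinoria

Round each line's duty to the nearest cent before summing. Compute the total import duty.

€267,957.48

Line 1 (5354.17.99, Belania, 3,530 m², €313,252.20):
Base rate for 5354.17.99 is 17%.
Additional duty on 5354.17.99 from Belania: +61.1%. Applied ad valorem rate: 17% + 61.1% = 78.1%.
Duty = €313,252.20 × 78.1% = €244,649.97.
Line 2 (0469.95.82, Karesta, 1,591 pairs, €72,835.98):
Base rate for 0469.95.82 is 32%.
Duty = €72,835.98 × 32% = €23,307.51.
Line 3 (7611.44.71, Vinoria, 503 units, €108,310.99):
Base rate for 7611.44.71 is 7.5% + €3.81/unit.
Origin Vinoria qualifies under the Cormark–Vinoria agreement and 7611.44.71 is covered: preferential rate Free applies instead.
Duty = €108,310.99 × 0% = €0.00.
Total = €244,649.97 + €23,307.51 + €0.00 = €267,957.48.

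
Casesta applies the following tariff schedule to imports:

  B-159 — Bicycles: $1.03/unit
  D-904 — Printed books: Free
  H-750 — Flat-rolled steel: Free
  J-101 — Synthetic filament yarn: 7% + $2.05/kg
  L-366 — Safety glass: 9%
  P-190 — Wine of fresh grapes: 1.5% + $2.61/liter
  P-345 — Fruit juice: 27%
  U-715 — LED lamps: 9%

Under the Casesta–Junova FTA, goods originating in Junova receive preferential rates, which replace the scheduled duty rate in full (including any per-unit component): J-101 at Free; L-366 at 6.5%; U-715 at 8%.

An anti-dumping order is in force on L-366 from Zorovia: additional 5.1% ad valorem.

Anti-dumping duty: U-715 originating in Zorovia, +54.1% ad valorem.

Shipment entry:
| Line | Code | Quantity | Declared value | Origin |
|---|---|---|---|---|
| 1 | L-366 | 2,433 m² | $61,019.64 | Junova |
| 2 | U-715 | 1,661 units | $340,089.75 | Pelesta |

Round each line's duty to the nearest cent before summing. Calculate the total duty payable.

$34,574.36

Line 1 (L-366, Junova, 2,433 m², $61,019.64):
Base rate for L-366 is 9%.
Origin Junova qualifies under the Casesta–Junova agreement and L-366 is covered: preferential rate 6.5% applies instead.
The additional-duty order on L-366 targets Zorovia, not Junova; it does not apply.
Duty = $61,019.64 × 6.5% = $3,966.28.
Line 2 (U-715, Pelesta, 1,661 units, $340,089.75):
Base rate for U-715 is 9%.
U-715 has an FTA preferential rate, but origin Pelesta is not Junova; base rate stands.
The additional-duty order on U-715 targets Zorovia, not Pelesta; it does not apply.
Duty = $340,089.75 × 9% = $30,608.08.
Total = $3,966.28 + $30,608.08 = $34,574.36.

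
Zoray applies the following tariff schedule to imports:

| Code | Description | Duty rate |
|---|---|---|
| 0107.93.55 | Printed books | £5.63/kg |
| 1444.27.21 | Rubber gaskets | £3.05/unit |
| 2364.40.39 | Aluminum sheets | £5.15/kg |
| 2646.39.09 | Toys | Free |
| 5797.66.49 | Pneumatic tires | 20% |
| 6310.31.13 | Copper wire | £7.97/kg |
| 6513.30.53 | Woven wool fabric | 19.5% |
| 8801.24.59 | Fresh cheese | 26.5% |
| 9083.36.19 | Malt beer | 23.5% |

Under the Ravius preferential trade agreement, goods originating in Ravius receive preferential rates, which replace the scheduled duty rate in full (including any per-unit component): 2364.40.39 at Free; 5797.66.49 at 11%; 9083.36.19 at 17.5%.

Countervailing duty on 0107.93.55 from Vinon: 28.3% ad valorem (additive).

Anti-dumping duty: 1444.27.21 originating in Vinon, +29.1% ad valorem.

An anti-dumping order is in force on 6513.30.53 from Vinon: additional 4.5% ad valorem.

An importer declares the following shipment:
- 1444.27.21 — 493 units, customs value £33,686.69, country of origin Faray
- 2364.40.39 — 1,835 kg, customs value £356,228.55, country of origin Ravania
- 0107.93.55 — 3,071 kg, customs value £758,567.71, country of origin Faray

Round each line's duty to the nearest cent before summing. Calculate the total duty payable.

Line 1 (1444.27.21, Faray, 493 units, £33,686.69):
Base rate for 1444.27.21 is £3.05/unit.
The additional-duty order on 1444.27.21 targets Vinon, not Faray; it does not apply.
Duty = 493 × £3.05 = £1,503.65.
Line 2 (2364.40.39, Ravania, 1,835 kg, £356,228.55):
Base rate for 2364.40.39 is £5.15/kg.
2364.40.39 has an FTA preferential rate, but origin Ravania is not Ravius; base rate stands.
Duty = 1,835 × £5.15 = £9,450.25.
Line 3 (0107.93.55, Faray, 3,071 kg, £758,567.71):
Base rate for 0107.93.55 is £5.63/kg.
The additional-duty order on 0107.93.55 targets Vinon, not Faray; it does not apply.
Duty = 3,071 × £5.63 = £17,289.73.
Total = £1,503.65 + £9,450.25 + £17,289.73 = £28,243.63.

£28,243.63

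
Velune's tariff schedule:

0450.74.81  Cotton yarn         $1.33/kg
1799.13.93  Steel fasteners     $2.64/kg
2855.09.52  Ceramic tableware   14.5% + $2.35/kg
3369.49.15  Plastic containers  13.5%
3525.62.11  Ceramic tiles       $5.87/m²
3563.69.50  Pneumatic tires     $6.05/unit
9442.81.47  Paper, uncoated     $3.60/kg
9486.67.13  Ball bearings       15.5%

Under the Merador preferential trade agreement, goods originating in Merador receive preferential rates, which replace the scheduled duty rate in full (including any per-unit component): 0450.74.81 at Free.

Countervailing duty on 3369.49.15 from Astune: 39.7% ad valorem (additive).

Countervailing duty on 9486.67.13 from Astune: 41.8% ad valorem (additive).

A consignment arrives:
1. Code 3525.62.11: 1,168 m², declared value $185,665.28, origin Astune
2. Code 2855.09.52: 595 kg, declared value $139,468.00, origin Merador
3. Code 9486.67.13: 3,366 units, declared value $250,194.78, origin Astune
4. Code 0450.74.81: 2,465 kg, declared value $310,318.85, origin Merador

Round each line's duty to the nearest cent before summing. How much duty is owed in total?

$171,838.88

Line 1 (3525.62.11, Astune, 1,168 m², $185,665.28):
Base rate for 3525.62.11 is $5.87/m².
Duty = 1,168 × $5.87 = $6,856.16.
Line 2 (2855.09.52, Merador, 595 kg, $139,468.00):
Base rate for 2855.09.52 is 14.5% + $2.35/kg.
Origin Merador is the FTA partner but 2855.09.52 is not on the preference list; base rate stands.
Duty = $139,468.00 × 14.5% + 595 × $2.35 = $21,621.11.
Line 3 (9486.67.13, Astune, 3,366 units, $250,194.78):
Base rate for 9486.67.13 is 15.5%.
Additional duty on 9486.67.13 from Astune: +41.8%. Applied ad valorem rate: 15.5% + 41.8% = 57.3%.
Duty = $250,194.78 × 57.3% = $143,361.61.
Line 4 (0450.74.81, Merador, 2,465 kg, $310,318.85):
Base rate for 0450.74.81 is $1.33/kg.
Origin Merador qualifies under the Velune–Merador agreement and 0450.74.81 is covered: preferential rate Free applies instead.
Duty = $310,318.85 × 0% = $0.00.
Total = $6,856.16 + $21,621.11 + $143,361.61 + $0.00 = $171,838.88.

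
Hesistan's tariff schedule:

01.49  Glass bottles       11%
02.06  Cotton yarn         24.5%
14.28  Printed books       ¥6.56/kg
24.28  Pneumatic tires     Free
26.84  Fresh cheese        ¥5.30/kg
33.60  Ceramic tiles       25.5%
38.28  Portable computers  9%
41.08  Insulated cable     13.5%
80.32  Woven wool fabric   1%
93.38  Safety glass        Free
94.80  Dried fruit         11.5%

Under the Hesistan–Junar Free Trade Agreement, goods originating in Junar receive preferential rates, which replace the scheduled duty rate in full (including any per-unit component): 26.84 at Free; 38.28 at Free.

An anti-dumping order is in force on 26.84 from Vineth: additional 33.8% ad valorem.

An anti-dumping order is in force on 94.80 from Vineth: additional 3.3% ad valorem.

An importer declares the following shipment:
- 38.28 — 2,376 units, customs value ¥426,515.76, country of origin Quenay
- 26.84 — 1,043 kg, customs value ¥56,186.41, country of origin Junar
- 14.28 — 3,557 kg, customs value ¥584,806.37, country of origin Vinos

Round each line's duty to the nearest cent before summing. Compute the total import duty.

¥61,720.34

Line 1 (38.28, Quenay, 2,376 units, ¥426,515.76):
Base rate for 38.28 is 9%.
38.28 has an FTA preferential rate, but origin Quenay is not Junar; base rate stands.
Duty = ¥426,515.76 × 9% = ¥38,386.42.
Line 2 (26.84, Junar, 1,043 kg, ¥56,186.41):
Base rate for 26.84 is ¥5.30/kg.
Origin Junar qualifies under the Hesistan–Junar agreement and 26.84 is covered: preferential rate Free applies instead.
The additional-duty order on 26.84 targets Vineth, not Junar; it does not apply.
Duty = ¥56,186.41 × 0% = ¥0.00.
Line 3 (14.28, Vinos, 3,557 kg, ¥584,806.37):
Base rate for 14.28 is ¥6.56/kg.
Duty = 3,557 × ¥6.56 = ¥23,333.92.
Total = ¥38,386.42 + ¥0.00 + ¥23,333.92 = ¥61,720.34.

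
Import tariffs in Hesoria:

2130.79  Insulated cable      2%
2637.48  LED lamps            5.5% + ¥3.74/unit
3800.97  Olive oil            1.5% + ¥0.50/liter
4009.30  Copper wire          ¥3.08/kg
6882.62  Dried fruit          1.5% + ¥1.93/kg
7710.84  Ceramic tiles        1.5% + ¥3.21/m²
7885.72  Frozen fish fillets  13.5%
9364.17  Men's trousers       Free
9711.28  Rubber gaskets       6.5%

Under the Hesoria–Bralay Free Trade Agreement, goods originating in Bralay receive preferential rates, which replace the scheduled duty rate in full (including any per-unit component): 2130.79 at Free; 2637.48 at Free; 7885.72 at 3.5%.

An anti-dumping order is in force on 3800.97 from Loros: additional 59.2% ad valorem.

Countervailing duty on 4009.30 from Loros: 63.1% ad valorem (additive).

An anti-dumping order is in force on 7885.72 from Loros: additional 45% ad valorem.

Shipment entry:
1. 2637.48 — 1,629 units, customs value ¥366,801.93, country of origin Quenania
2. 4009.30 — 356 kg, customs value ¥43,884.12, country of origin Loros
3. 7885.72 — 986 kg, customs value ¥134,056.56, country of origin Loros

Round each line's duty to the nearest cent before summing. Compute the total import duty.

Line 1 (2637.48, Quenania, 1,629 units, ¥366,801.93):
Base rate for 2637.48 is 5.5% + ¥3.74/unit.
2637.48 has an FTA preferential rate, but origin Quenania is not Bralay; base rate stands.
Duty = ¥366,801.93 × 5.5% + 1,629 × ¥3.74 = ¥26,266.57.
Line 2 (4009.30, Loros, 356 kg, ¥43,884.12):
Base rate for 4009.30 is ¥3.08/kg.
Additional duty on 4009.30 from Loros: +63.1% ad valorem. Applied ad valorem rate = 63.1%.
Duty = ¥43,884.12 × 63.1% + 356 × ¥3.08 = ¥28,787.36.
Line 3 (7885.72, Loros, 986 kg, ¥134,056.56):
Base rate for 7885.72 is 13.5%.
7885.72 has an FTA preferential rate, but origin Loros is not Bralay; base rate stands.
Additional duty on 7885.72 from Loros: +45%. Applied ad valorem rate: 13.5% + 45% = 58.5%.
Duty = ¥134,056.56 × 58.5% = ¥78,423.09.
Total = ¥26,266.57 + ¥28,787.36 + ¥78,423.09 = ¥133,477.02.

¥133,477.02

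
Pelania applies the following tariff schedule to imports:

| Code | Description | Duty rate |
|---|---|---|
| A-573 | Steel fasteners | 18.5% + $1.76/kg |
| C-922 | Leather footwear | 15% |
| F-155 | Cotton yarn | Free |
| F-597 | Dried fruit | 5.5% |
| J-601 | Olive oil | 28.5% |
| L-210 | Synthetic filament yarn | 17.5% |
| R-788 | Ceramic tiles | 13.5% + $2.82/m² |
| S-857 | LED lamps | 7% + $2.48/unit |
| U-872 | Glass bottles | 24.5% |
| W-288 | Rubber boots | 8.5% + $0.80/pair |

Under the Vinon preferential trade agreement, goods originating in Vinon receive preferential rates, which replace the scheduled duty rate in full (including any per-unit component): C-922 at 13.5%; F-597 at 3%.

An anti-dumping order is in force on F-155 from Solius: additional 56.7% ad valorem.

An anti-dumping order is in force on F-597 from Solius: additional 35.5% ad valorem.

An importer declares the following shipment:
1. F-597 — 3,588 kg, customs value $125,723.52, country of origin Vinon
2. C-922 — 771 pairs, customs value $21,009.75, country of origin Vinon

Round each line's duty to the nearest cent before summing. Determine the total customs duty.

Line 1 (F-597, Vinon, 3,588 kg, $125,723.52):
Base rate for F-597 is 5.5%.
Origin Vinon qualifies under the Pelania–Vinon agreement and F-597 is covered: preferential rate 3% applies instead.
The additional-duty order on F-597 targets Solius, not Vinon; it does not apply.
Duty = $125,723.52 × 3% = $3,771.71.
Line 2 (C-922, Vinon, 771 pairs, $21,009.75):
Base rate for C-922 is 15%.
Origin Vinon qualifies under the Pelania–Vinon agreement and C-922 is covered: preferential rate 13.5% applies instead.
Duty = $21,009.75 × 13.5% = $2,836.32.
Total = $3,771.71 + $2,836.32 = $6,608.03.

$6,608.03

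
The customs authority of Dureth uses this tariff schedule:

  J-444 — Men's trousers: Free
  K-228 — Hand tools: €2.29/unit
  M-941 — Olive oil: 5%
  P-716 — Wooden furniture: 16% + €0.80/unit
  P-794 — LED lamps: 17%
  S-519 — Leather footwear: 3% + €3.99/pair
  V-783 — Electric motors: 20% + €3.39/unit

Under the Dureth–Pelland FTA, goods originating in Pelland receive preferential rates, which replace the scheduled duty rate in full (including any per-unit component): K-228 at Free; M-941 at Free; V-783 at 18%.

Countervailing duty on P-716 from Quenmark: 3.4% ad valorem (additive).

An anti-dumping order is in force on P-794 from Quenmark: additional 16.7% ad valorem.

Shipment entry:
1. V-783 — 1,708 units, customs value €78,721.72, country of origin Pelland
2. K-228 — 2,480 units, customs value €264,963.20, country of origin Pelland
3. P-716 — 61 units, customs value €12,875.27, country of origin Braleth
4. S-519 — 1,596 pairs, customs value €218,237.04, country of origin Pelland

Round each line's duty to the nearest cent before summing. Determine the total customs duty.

€29,193.90

Line 1 (V-783, Pelland, 1,708 units, €78,721.72):
Base rate for V-783 is 20% + €3.39/unit.
Origin Pelland qualifies under the Dureth–Pelland agreement and V-783 is covered: preferential rate 18% applies instead.
Duty = €78,721.72 × 18% = €14,169.91.
Line 2 (K-228, Pelland, 2,480 units, €264,963.20):
Base rate for K-228 is €2.29/unit.
Origin Pelland qualifies under the Dureth–Pelland agreement and K-228 is covered: preferential rate Free applies instead.
Duty = €264,963.20 × 0% = €0.00.
Line 3 (P-716, Braleth, 61 units, €12,875.27):
Base rate for P-716 is 16% + €0.80/unit.
The additional-duty order on P-716 targets Quenmark, not Braleth; it does not apply.
Duty = €12,875.27 × 16% + 61 × €0.80 = €2,108.84.
Line 4 (S-519, Pelland, 1,596 pairs, €218,237.04):
Base rate for S-519 is 3% + €3.99/pair.
Origin Pelland is the FTA partner but S-519 is not on the preference list; base rate stands.
Duty = €218,237.04 × 3% + 1,596 × €3.99 = €12,915.15.
Total = €14,169.91 + €0.00 + €2,108.84 + €12,915.15 = €29,193.90.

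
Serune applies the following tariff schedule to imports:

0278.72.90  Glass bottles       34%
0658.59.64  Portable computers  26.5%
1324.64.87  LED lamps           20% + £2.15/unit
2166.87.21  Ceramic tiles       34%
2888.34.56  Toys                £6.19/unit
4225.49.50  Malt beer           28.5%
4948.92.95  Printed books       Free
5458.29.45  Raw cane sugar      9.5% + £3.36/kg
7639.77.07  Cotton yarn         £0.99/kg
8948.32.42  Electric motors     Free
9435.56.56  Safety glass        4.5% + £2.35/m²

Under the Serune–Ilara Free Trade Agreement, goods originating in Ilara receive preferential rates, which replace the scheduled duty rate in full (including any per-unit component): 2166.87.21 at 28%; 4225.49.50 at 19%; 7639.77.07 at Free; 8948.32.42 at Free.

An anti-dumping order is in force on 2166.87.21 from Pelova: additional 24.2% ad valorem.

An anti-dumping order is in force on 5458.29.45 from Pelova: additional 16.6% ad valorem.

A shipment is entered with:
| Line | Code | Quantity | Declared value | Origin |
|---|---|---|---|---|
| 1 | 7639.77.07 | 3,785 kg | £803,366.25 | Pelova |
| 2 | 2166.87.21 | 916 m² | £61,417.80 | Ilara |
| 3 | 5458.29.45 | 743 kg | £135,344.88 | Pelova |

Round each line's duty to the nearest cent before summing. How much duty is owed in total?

Line 1 (7639.77.07, Pelova, 3,785 kg, £803,366.25):
Base rate for 7639.77.07 is £0.99/kg.
7639.77.07 has an FTA preferential rate, but origin Pelova is not Ilara; base rate stands.
Duty = 3,785 × £0.99 = £3,747.15.
Line 2 (2166.87.21, Ilara, 916 m², £61,417.80):
Base rate for 2166.87.21 is 34%.
Origin Ilara qualifies under the Serune–Ilara agreement and 2166.87.21 is covered: preferential rate 28% applies instead.
The additional-duty order on 2166.87.21 targets Pelova, not Ilara; it does not apply.
Duty = £61,417.80 × 28% = £17,196.98.
Line 3 (5458.29.45, Pelova, 743 kg, £135,344.88):
Base rate for 5458.29.45 is 9.5% + £3.36/kg.
Additional duty on 5458.29.45 from Pelova: +16.6%. Applied ad valorem rate: 9.5% + 16.6% = 26.1%.
Duty = £135,344.88 × 26.1% + 743 × £3.36 = £37,821.49.
Total = £3,747.15 + £17,196.98 + £37,821.49 = £58,765.62.

£58,765.62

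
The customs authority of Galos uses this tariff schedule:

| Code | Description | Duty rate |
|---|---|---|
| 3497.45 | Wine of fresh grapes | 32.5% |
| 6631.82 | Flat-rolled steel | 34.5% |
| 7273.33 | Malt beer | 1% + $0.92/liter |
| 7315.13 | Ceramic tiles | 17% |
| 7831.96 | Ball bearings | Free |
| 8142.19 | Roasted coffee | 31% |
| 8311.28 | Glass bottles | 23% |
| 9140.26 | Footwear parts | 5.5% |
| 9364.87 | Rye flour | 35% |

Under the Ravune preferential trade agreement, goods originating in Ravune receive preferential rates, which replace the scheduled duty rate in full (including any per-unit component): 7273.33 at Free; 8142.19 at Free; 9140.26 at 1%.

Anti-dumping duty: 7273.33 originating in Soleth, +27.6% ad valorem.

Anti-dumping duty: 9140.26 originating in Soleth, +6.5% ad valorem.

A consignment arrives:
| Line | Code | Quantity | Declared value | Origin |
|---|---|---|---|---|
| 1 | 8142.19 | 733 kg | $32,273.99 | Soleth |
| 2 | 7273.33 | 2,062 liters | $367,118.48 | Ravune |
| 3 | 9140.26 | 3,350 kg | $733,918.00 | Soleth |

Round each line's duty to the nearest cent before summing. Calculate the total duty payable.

$98,075.10

Line 1 (8142.19, Soleth, 733 kg, $32,273.99):
Base rate for 8142.19 is 31%.
8142.19 has an FTA preferential rate, but origin Soleth is not Ravune; base rate stands.
Duty = $32,273.99 × 31% = $10,004.94.
Line 2 (7273.33, Ravune, 2,062 liters, $367,118.48):
Base rate for 7273.33 is 1% + $0.92/liter.
Origin Ravune qualifies under the Galos–Ravune agreement and 7273.33 is covered: preferential rate Free applies instead.
The additional-duty order on 7273.33 targets Soleth, not Ravune; it does not apply.
Duty = $367,118.48 × 0% = $0.00.
Line 3 (9140.26, Soleth, 3,350 kg, $733,918.00):
Base rate for 9140.26 is 5.5%.
9140.26 has an FTA preferential rate, but origin Soleth is not Ravune; base rate stands.
Additional duty on 9140.26 from Soleth: +6.5%. Applied ad valorem rate: 5.5% + 6.5% = 12%.
Duty = $733,918.00 × 12% = $88,070.16.
Total = $10,004.94 + $0.00 + $88,070.16 = $98,075.10.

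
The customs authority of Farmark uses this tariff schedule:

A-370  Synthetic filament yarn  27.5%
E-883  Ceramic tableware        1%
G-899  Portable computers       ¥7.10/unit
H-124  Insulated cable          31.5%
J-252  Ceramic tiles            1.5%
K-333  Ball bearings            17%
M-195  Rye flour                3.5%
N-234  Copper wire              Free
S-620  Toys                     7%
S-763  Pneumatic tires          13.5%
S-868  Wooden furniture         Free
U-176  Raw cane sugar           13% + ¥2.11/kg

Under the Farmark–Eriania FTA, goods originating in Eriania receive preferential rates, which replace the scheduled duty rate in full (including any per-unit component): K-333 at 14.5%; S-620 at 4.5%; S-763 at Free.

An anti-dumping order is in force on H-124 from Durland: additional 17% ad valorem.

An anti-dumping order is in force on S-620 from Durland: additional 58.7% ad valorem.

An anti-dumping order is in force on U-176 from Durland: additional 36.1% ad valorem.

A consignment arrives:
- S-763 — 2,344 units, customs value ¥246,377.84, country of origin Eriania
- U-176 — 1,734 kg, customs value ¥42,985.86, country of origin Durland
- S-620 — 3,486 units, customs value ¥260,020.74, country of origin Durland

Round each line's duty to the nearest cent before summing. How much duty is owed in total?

¥195,598.43

Line 1 (S-763, Eriania, 2,344 units, ¥246,377.84):
Base rate for S-763 is 13.5%.
Origin Eriania qualifies under the Farmark–Eriania agreement and S-763 is covered: preferential rate Free applies instead.
Duty = ¥246,377.84 × 0% = ¥0.00.
Line 2 (U-176, Durland, 1,734 kg, ¥42,985.86):
Base rate for U-176 is 13% + ¥2.11/kg.
Additional duty on U-176 from Durland: +36.1%. Applied ad valorem rate: 13% + 36.1% = 49.1%.
Duty = ¥42,985.86 × 49.1% + 1,734 × ¥2.11 = ¥24,764.80.
Line 3 (S-620, Durland, 3,486 units, ¥260,020.74):
Base rate for S-620 is 7%.
S-620 has an FTA preferential rate, but origin Durland is not Eriania; base rate stands.
Additional duty on S-620 from Durland: +58.7%. Applied ad valorem rate: 7% + 58.7% = 65.7%.
Duty = ¥260,020.74 × 65.7% = ¥170,833.63.
Total = ¥0.00 + ¥24,764.80 + ¥170,833.63 = ¥195,598.43.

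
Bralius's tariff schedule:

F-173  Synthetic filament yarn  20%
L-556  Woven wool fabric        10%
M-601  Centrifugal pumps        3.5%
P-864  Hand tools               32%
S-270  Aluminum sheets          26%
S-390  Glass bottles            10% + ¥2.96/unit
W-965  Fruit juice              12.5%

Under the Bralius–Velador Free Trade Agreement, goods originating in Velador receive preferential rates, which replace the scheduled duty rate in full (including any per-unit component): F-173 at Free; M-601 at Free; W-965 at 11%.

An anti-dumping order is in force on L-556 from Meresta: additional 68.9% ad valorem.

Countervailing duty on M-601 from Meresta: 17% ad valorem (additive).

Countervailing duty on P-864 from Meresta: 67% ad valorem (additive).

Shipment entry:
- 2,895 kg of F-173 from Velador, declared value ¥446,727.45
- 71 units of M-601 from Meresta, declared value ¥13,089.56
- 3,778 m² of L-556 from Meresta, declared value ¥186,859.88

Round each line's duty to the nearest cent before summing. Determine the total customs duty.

Line 1 (F-173, Velador, 2,895 kg, ¥446,727.45):
Base rate for F-173 is 20%.
Origin Velador qualifies under the Bralius–Velador agreement and F-173 is covered: preferential rate Free applies instead.
Duty = ¥446,727.45 × 0% = ¥0.00.
Line 2 (M-601, Meresta, 71 units, ¥13,089.56):
Base rate for M-601 is 3.5%.
M-601 has an FTA preferential rate, but origin Meresta is not Velador; base rate stands.
Additional duty on M-601 from Meresta: +17%. Applied ad valorem rate: 3.5% + 17% = 20.5%.
Duty = ¥13,089.56 × 20.5% = ¥2,683.36.
Line 3 (L-556, Meresta, 3,778 m², ¥186,859.88):
Base rate for L-556 is 10%.
Additional duty on L-556 from Meresta: +68.9%. Applied ad valorem rate: 10% + 68.9% = 78.9%.
Duty = ¥186,859.88 × 78.9% = ¥147,432.45.
Total = ¥0.00 + ¥2,683.36 + ¥147,432.45 = ¥150,115.81.

¥150,115.81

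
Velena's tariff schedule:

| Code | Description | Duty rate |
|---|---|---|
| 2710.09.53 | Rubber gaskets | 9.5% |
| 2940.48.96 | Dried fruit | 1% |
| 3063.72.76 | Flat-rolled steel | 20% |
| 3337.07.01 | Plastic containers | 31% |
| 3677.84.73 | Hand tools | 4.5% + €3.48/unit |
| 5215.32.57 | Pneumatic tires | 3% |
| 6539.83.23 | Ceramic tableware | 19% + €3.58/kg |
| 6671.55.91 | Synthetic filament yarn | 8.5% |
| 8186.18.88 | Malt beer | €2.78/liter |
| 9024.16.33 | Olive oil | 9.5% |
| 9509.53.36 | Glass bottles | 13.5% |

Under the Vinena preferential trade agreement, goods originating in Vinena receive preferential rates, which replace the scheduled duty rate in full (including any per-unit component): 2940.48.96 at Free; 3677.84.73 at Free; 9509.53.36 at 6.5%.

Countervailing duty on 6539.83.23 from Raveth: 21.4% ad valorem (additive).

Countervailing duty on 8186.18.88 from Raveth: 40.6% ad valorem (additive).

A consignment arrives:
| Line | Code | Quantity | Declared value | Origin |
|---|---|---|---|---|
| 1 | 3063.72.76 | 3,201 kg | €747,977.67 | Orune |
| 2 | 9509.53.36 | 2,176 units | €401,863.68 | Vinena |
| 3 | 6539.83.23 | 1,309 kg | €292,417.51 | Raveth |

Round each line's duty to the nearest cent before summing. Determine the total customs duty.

Line 1 (3063.72.76, Orune, 3,201 kg, €747,977.67):
Base rate for 3063.72.76 is 20%.
Duty = €747,977.67 × 20% = €149,595.53.
Line 2 (9509.53.36, Vinena, 2,176 units, €401,863.68):
Base rate for 9509.53.36 is 13.5%.
Origin Vinena qualifies under the Velena–Vinena agreement and 9509.53.36 is covered: preferential rate 6.5% applies instead.
Duty = €401,863.68 × 6.5% = €26,121.14.
Line 3 (6539.83.23, Raveth, 1,309 kg, €292,417.51):
Base rate for 6539.83.23 is 19% + €3.58/kg.
Additional duty on 6539.83.23 from Raveth: +21.4%. Applied ad valorem rate: 19% + 21.4% = 40.4%.
Duty = €292,417.51 × 40.4% + 1,309 × €3.58 = €122,822.89.
Total = €149,595.53 + €26,121.14 + €122,822.89 = €298,539.56.

€298,539.56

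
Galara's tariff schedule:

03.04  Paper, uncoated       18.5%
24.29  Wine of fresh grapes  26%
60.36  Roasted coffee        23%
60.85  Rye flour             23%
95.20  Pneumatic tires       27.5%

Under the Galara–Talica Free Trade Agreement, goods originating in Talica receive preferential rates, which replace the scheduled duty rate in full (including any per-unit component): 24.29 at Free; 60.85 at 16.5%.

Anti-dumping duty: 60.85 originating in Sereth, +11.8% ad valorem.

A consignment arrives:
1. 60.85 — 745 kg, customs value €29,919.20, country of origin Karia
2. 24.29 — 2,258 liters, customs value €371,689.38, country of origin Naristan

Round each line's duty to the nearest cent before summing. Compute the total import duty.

Line 1 (60.85, Karia, 745 kg, €29,919.20):
Base rate for 60.85 is 23%.
60.85 has an FTA preferential rate, but origin Karia is not Talica; base rate stands.
The additional-duty order on 60.85 targets Sereth, not Karia; it does not apply.
Duty = €29,919.20 × 23% = €6,881.42.
Line 2 (24.29, Naristan, 2,258 liters, €371,689.38):
Base rate for 24.29 is 26%.
24.29 has an FTA preferential rate, but origin Naristan is not Talica; base rate stands.
Duty = €371,689.38 × 26% = €96,639.24.
Total = €6,881.42 + €96,639.24 = €103,520.66.

€103,520.66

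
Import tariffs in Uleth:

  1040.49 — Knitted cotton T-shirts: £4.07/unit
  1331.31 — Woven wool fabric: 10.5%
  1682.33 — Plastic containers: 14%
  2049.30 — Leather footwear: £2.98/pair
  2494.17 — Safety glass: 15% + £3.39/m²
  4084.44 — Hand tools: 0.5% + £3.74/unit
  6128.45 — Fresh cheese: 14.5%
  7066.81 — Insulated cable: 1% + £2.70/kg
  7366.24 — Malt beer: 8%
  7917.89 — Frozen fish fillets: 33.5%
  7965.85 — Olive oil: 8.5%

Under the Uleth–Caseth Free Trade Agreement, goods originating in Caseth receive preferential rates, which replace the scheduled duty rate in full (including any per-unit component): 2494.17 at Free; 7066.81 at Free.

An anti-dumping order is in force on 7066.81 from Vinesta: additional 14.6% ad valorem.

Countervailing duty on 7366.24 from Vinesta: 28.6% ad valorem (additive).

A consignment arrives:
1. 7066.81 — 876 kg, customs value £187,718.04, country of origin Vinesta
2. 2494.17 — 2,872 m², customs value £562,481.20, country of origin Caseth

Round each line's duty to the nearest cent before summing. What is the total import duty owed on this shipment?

£31,649.21

Line 1 (7066.81, Vinesta, 876 kg, £187,718.04):
Base rate for 7066.81 is 1% + £2.70/kg.
7066.81 has an FTA preferential rate, but origin Vinesta is not Caseth; base rate stands.
Additional duty on 7066.81 from Vinesta: +14.6%. Applied ad valorem rate: 1% + 14.6% = 15.6%.
Duty = £187,718.04 × 15.6% + 876 × £2.70 = £31,649.21.
Line 2 (2494.17, Caseth, 2,872 m², £562,481.20):
Base rate for 2494.17 is 15% + £3.39/m².
Origin Caseth qualifies under the Uleth–Caseth agreement and 2494.17 is covered: preferential rate Free applies instead.
Duty = £562,481.20 × 0% = £0.00.
Total = £31,649.21 + £0.00 = £31,649.21.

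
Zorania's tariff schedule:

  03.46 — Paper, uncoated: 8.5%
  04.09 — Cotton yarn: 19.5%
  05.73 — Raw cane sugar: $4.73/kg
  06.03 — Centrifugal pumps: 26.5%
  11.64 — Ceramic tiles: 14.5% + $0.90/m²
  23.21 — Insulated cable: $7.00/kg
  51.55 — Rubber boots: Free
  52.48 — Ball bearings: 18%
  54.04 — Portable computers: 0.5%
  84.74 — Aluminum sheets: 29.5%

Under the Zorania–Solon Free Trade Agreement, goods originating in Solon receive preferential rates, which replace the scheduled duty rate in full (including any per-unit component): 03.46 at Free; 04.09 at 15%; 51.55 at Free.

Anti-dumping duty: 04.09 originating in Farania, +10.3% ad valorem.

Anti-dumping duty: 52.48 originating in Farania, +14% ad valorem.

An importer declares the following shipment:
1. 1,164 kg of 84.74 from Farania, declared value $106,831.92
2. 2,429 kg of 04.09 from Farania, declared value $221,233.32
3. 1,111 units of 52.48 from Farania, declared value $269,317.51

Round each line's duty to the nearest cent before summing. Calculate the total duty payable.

Line 1 (84.74, Farania, 1,164 kg, $106,831.92):
Base rate for 84.74 is 29.5%.
Duty = $106,831.92 × 29.5% = $31,515.42.
Line 2 (04.09, Farania, 2,429 kg, $221,233.32):
Base rate for 04.09 is 19.5%.
04.09 has an FTA preferential rate, but origin Farania is not Solon; base rate stands.
Additional duty on 04.09 from Farania: +10.3%. Applied ad valorem rate: 19.5% + 10.3% = 29.8%.
Duty = $221,233.32 × 29.8% = $65,927.53.
Line 3 (52.48, Farania, 1,111 units, $269,317.51):
Base rate for 52.48 is 18%.
Additional duty on 52.48 from Farania: +14%. Applied ad valorem rate: 18% + 14% = 32%.
Duty = $269,317.51 × 32% = $86,181.60.
Total = $31,515.42 + $65,927.53 + $86,181.60 = $183,624.55.

$183,624.55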